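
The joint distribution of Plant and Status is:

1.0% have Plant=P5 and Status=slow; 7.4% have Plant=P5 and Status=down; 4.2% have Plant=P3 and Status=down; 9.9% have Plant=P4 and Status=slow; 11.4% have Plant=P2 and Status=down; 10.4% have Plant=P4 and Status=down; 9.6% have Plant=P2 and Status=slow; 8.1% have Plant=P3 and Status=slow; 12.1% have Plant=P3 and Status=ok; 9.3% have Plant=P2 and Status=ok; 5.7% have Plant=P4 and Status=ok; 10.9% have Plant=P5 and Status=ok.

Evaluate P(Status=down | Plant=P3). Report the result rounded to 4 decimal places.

0.1721

P(Plant=P3) = 0.121 + 0.081 + 0.042 = 0.244.
P(Status=down | Plant=P3) = 0.042/0.244 = 0.1721.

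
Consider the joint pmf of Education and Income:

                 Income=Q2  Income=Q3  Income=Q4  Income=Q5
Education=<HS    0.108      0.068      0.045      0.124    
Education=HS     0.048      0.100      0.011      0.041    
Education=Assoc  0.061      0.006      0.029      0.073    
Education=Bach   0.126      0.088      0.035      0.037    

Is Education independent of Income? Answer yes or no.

P(Education=HS) = 0.200 and P(Income=Q3) = 0.262, so their product is 0.05240, but P(Education=HS, Income=Q3) = 0.100. Since these differ, Education and Income are not independent.

no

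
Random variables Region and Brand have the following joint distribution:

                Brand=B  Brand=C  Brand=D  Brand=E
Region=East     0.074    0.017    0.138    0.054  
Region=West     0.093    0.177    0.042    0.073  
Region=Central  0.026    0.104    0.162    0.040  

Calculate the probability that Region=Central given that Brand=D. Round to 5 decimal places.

0.47368

P(Brand=D) = 0.138 + 0.042 + 0.162 = 0.342.
P(Region=Central | Brand=D) = 0.162/0.342 = 0.47368.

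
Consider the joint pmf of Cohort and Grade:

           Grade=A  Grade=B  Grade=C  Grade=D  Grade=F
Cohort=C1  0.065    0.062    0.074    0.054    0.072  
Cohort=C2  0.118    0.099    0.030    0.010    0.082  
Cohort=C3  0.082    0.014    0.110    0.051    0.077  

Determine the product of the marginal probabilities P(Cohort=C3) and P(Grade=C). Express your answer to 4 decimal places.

0.0715

P(Cohort=C3) = 0.082 + 0.014 + 0.110 + 0.051 + 0.077 = 0.334.
P(Grade=C) = 0.074 + 0.030 + 0.110 = 0.214.
Product: 0.334 × 0.214 = 0.0715.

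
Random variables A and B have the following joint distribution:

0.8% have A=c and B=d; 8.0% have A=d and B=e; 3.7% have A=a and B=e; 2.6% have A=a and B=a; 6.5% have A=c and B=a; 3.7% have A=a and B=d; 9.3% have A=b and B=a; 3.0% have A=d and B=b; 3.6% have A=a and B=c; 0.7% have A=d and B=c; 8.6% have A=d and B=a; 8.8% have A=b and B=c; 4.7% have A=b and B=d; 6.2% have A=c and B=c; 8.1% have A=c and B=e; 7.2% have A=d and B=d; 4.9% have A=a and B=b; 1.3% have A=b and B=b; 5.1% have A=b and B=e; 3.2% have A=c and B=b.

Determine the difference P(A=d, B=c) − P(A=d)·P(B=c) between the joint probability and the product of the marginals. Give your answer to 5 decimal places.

-0.04608

P(A=d) = 0.086 + 0.030 + 0.007 + 0.072 + 0.080 = 0.275.
P(B=c) = 0.036 + 0.088 + 0.062 + 0.007 = 0.193.
P(A=d, B=c) − P(A=d)P(B=c) = 0.007 − 0.275×0.193 = -0.04608.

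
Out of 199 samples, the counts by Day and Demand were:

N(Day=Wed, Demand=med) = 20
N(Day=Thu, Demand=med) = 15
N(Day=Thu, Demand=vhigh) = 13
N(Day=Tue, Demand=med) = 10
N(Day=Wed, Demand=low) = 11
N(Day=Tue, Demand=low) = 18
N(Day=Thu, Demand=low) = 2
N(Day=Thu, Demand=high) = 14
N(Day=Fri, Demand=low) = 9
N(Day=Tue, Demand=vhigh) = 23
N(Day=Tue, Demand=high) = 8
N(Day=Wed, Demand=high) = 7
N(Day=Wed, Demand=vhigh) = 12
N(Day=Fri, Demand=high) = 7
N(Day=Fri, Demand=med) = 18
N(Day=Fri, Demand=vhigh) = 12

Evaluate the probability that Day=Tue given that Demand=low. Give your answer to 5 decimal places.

0.45000

Total with Demand=low: 18 + 11 + 2 + 9 = 40.
P(Day=Tue | Demand=low) = 18/40 = 0.45000.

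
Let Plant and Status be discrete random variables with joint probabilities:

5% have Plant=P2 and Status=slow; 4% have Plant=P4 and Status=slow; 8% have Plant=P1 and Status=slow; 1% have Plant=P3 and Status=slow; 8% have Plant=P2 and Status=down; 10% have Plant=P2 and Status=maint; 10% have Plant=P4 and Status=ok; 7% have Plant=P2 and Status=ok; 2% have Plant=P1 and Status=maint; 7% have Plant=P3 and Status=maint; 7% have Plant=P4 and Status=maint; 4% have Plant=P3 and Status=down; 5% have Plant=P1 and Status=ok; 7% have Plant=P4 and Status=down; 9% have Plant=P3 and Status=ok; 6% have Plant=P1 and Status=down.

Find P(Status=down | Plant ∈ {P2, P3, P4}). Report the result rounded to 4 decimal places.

P(Plant=P2) = 0.07 + 0.05 + 0.08 + 0.10 = 0.30.
P(Plant=P3) = 0.09 + 0.01 + 0.04 + 0.07 = 0.21.
P(Plant=P4) = 0.10 + 0.04 + 0.07 + 0.07 = 0.28.
P(Plant ∈ {P2, P3, P4}) = 0.30 + 0.21 + 0.28 = 0.79; P(Status=down, Plant ∈ {P2, P3, P4}) = 0.08 + 0.04 + 0.07 = 0.19.
P(Status=down | Plant ∈ {P2, P3, P4}) = 0.19/0.79 = 0.2405.

0.2405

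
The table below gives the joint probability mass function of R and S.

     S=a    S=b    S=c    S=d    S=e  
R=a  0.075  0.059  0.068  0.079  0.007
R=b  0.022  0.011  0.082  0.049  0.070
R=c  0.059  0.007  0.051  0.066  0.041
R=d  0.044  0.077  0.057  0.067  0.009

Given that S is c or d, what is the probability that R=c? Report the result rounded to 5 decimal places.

0.22543

P(S=c) = 0.068 + 0.082 + 0.051 + 0.057 = 0.258.
P(S=d) = 0.079 + 0.049 + 0.066 + 0.067 = 0.261.
P(S ∈ {c, d}) = 0.258 + 0.261 = 0.519; P(R=c, S ∈ {c, d}) = 0.051 + 0.066 = 0.117.
P(R=c | S ∈ {c, d}) = 0.117/0.519 = 0.22543.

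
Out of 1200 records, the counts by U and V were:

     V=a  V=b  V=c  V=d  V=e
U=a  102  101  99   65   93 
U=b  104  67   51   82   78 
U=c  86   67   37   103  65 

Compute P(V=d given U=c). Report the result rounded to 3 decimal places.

0.288

Total with U=c: 86 + 67 + 37 + 103 + 65 = 358.
P(V=d | U=c) = 103/358 = 0.288.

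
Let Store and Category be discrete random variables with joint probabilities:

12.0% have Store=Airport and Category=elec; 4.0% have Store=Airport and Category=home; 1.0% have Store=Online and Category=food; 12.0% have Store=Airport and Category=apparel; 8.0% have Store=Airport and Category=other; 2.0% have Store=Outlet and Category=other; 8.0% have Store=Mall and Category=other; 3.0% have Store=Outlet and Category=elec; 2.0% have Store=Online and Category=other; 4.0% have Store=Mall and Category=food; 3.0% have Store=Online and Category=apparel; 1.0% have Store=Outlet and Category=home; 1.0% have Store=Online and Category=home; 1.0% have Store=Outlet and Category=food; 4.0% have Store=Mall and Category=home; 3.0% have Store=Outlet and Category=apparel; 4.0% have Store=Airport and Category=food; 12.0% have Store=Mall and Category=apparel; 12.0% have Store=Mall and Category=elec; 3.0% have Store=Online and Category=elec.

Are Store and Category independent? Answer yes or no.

Every cell satisfies P(Store,Category) = P(Store)·P(Category). For instance P(Store=Online) = 0.100, P(Category=other) = 0.200, and 0.100×0.200 = 0.020 matches the joint entry. So Store and Category are independent.

yes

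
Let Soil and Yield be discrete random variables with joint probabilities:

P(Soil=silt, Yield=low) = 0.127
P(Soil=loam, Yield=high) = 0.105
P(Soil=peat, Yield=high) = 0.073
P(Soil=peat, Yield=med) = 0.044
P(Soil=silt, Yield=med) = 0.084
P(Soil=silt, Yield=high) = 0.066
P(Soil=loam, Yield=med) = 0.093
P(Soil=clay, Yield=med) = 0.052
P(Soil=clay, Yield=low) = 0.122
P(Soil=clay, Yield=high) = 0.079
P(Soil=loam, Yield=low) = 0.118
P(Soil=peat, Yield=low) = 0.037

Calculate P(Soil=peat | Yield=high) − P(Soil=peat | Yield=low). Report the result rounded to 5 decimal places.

0.13442

P(Yield=high) = 0.105 + 0.079 + 0.066 + 0.073 = 0.323; P(Soil=peat | Yield=high) = 0.073/0.323 = 0.226006.
P(Yield=low) = 0.118 + 0.122 + 0.127 + 0.037 = 0.404; P(Soil=peat | Yield=low) = 0.037/0.404 = 0.091584.
Difference = 0.13442.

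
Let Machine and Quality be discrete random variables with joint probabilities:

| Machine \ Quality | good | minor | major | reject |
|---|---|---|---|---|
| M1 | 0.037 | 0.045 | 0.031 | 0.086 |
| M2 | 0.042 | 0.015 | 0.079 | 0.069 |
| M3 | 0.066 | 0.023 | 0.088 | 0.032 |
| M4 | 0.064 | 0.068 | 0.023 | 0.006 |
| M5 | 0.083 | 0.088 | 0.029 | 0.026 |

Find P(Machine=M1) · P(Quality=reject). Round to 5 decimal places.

P(Machine=M1) = 0.037 + 0.045 + 0.031 + 0.086 = 0.199.
P(Quality=reject) = 0.086 + 0.069 + 0.032 + 0.006 + 0.026 = 0.219.
Product: 0.199 × 0.219 = 0.04358.

0.04358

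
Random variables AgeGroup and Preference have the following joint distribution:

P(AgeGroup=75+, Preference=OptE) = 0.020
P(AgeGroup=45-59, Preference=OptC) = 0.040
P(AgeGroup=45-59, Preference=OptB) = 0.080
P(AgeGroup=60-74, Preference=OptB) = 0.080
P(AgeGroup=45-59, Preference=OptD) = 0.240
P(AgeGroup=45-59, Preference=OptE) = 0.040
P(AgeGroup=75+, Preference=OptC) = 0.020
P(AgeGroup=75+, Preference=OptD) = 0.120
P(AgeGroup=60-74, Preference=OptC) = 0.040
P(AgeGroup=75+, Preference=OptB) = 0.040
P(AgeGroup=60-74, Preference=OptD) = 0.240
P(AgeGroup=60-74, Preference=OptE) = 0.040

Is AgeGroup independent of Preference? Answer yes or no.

yes

Every cell satisfies P(AgeGroup,Preference) = P(AgeGroup)·P(Preference). For instance P(AgeGroup=45-59) = 0.400, P(Preference=OptD) = 0.600, and 0.400×0.600 = 0.240 matches the joint entry. So AgeGroup and Preference are independent.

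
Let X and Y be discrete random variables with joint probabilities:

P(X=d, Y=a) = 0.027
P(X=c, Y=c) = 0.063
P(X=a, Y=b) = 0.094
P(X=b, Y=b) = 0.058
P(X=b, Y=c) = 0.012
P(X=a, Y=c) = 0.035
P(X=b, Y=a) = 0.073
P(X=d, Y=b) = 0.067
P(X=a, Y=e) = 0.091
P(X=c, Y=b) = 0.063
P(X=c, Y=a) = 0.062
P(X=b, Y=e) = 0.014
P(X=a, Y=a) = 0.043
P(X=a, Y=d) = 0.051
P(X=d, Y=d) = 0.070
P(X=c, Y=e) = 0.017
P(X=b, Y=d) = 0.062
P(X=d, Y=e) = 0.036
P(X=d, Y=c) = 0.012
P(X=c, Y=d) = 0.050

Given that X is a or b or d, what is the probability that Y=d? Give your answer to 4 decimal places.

P(X=a) = 0.043 + 0.094 + 0.035 + 0.051 + 0.091 = 0.314.
P(X=b) = 0.073 + 0.058 + 0.012 + 0.062 + 0.014 = 0.219.
P(X=d) = 0.027 + 0.067 + 0.012 + 0.070 + 0.036 = 0.212.
P(X ∈ {a, b, d}) = 0.314 + 0.219 + 0.212 = 0.745; P(Y=d, X ∈ {a, b, d}) = 0.051 + 0.062 + 0.070 = 0.183.
P(Y=d | X ∈ {a, b, d}) = 0.183/0.745 = 0.2456.

0.2456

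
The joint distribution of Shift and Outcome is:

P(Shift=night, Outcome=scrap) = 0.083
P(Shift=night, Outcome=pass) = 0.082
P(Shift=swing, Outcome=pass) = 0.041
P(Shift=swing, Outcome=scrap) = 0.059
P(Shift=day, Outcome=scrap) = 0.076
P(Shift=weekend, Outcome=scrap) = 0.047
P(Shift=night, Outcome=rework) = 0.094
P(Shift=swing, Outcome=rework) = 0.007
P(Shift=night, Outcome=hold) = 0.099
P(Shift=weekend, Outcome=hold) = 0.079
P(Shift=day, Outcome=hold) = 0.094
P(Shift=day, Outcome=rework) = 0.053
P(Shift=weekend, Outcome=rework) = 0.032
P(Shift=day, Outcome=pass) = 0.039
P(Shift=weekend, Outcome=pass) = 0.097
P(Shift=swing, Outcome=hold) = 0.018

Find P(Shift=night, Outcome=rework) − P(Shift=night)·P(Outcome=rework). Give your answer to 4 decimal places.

0.0274

P(Shift=night) = 0.082 + 0.094 + 0.083 + 0.099 = 0.358.
P(Outcome=rework) = 0.053 + 0.007 + 0.094 + 0.032 = 0.186.
P(Shift=night, Outcome=rework) − P(Shift=night)P(Outcome=rework) = 0.094 − 0.358×0.186 = 0.0274.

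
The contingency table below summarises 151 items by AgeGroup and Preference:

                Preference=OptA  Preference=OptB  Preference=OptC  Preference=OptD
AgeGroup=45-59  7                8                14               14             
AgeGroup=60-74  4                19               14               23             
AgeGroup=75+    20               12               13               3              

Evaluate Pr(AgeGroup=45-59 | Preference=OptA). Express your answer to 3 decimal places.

Total with Preference=OptA: 7 + 4 + 20 = 31.
P(AgeGroup=45-59 | Preference=OptA) = 7/31 = 0.226.

0.226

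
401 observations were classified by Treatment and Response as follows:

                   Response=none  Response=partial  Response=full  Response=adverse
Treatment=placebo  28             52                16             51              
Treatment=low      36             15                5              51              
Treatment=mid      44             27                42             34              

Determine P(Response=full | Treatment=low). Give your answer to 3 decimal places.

0.047

Total with Treatment=low: 36 + 15 + 5 + 51 = 107.
P(Response=full | Treatment=low) = 5/107 = 0.047.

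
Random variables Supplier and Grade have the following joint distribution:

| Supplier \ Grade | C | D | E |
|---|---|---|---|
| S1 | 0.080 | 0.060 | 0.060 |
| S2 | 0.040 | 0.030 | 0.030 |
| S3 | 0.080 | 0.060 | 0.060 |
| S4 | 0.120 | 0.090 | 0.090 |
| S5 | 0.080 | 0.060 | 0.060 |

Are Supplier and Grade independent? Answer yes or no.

yes

Every cell satisfies P(Supplier,Grade) = P(Supplier)·P(Grade). For instance P(Supplier=S5) = 0.200, P(Grade=C) = 0.400, and 0.200×0.400 = 0.080 matches the joint entry. So Supplier and Grade are independent.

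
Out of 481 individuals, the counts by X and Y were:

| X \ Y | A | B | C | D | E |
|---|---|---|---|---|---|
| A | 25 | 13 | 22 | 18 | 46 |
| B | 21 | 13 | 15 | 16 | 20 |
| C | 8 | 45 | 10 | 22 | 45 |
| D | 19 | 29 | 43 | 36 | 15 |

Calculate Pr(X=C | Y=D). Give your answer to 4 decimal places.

0.2391

Total with Y=D: 18 + 16 + 22 + 36 = 92.
P(X=C | Y=D) = 22/92 = 0.2391.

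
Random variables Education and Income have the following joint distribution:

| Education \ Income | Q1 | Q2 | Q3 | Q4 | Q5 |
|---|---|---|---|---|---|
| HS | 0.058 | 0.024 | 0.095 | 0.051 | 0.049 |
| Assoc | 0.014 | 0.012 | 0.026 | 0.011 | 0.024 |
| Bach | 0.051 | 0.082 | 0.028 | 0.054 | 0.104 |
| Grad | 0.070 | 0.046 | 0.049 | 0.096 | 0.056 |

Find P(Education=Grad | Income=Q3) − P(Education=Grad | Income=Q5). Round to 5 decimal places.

P(Income=Q3) = 0.095 + 0.026 + 0.028 + 0.049 = 0.198; P(Education=Grad | Income=Q3) = 0.049/0.198 = 0.247475.
P(Income=Q5) = 0.049 + 0.024 + 0.104 + 0.056 = 0.233; P(Education=Grad | Income=Q5) = 0.056/0.233 = 0.240343.
Difference = 0.00713.

0.00713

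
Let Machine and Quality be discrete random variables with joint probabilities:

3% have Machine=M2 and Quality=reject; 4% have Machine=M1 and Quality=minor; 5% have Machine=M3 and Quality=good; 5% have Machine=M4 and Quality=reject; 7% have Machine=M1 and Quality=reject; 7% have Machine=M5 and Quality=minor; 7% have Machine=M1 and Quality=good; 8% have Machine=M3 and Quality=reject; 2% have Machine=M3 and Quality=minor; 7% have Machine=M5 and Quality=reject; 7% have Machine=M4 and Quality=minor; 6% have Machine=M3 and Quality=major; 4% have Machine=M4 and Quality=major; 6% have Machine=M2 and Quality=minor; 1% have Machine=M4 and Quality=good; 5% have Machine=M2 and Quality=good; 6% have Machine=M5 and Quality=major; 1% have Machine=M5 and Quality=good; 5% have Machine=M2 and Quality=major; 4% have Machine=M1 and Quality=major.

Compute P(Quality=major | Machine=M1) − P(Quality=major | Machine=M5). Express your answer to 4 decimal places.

-0.1039

P(Machine=M1) = 0.07 + 0.04 + 0.04 + 0.07 = 0.22; P(Quality=major | Machine=M1) = 0.04/0.22 = 0.18182.
P(Machine=M5) = 0.01 + 0.07 + 0.06 + 0.07 = 0.21; P(Quality=major | Machine=M5) = 0.06/0.21 = 0.28571.
Difference = -0.1039.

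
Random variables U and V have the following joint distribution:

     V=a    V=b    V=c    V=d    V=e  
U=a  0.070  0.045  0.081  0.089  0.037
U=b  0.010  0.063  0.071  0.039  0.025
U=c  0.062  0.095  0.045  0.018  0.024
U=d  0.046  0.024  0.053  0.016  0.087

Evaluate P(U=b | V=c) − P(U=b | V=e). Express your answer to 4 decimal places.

0.1395

P(V=c) = 0.081 + 0.071 + 0.045 + 0.053 = 0.250; P(U=b | V=c) = 0.071/0.250 = 0.28400.
P(V=e) = 0.037 + 0.025 + 0.024 + 0.087 = 0.173; P(U=b | V=e) = 0.025/0.173 = 0.14451.
Difference = 0.1395.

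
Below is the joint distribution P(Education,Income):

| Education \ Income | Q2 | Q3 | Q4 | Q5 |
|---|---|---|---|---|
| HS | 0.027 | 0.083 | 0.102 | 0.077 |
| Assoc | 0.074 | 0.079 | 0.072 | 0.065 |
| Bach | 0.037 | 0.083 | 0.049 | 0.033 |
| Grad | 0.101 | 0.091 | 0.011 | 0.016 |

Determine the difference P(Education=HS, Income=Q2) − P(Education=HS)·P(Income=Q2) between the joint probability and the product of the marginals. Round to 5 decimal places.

-0.04207

P(Education=HS) = 0.027 + 0.083 + 0.102 + 0.077 = 0.289.
P(Income=Q2) = 0.027 + 0.074 + 0.037 + 0.101 = 0.239.
P(Education=HS, Income=Q2) − P(Education=HS)P(Income=Q2) = 0.027 − 0.289×0.239 = -0.04207.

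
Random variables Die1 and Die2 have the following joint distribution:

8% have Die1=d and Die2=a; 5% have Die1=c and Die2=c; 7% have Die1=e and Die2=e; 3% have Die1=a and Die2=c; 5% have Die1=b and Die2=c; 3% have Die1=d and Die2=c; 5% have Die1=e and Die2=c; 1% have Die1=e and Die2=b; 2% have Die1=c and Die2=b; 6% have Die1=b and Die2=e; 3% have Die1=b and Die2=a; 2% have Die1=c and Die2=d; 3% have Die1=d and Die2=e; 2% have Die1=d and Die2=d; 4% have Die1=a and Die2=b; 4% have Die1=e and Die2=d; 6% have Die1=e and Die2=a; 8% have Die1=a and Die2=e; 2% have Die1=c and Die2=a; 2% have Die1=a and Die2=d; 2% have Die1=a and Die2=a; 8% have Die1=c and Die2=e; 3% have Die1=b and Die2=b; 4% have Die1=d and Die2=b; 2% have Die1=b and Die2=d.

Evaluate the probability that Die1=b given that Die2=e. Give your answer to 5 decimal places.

P(Die2=e) = 0.08 + 0.06 + 0.08 + 0.03 + 0.07 = 0.32.
P(Die1=b | Die2=e) = 0.06/0.32 = 0.18750.

0.18750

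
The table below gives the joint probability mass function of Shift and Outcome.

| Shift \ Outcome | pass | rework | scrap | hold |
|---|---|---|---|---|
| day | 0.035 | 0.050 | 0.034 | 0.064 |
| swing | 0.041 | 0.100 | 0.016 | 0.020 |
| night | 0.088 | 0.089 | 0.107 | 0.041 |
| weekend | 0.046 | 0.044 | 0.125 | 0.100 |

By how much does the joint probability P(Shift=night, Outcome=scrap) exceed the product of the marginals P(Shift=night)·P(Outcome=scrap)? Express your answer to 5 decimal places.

P(Shift=night) = 0.088 + 0.089 + 0.107 + 0.041 = 0.325.
P(Outcome=scrap) = 0.034 + 0.016 + 0.107 + 0.125 = 0.282.
P(Shift=night, Outcome=scrap) − P(Shift=night)P(Outcome=scrap) = 0.107 − 0.325×0.282 = 0.01535.

0.01535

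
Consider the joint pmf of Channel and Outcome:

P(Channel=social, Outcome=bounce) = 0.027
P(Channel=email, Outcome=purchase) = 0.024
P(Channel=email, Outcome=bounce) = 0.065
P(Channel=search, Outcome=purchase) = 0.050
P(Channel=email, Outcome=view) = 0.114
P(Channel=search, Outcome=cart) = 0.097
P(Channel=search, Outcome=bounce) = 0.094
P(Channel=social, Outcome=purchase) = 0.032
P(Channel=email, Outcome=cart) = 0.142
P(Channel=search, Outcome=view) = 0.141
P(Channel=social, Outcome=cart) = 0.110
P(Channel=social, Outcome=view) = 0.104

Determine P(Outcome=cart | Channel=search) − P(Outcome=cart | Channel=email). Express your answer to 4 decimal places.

-0.1577

P(Channel=search) = 0.094 + 0.141 + 0.097 + 0.050 = 0.382; P(Outcome=cart | Channel=search) = 0.097/0.382 = 0.25393.
P(Channel=email) = 0.065 + 0.114 + 0.142 + 0.024 = 0.345; P(Outcome=cart | Channel=email) = 0.142/0.345 = 0.41159.
Difference = -0.1577.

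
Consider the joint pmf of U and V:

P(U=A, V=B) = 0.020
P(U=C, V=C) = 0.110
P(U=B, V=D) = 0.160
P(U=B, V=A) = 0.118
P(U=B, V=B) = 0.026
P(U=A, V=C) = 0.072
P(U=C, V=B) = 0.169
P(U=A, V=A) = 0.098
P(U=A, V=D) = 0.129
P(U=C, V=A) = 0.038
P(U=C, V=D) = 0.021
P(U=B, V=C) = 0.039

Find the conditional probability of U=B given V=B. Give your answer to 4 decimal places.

0.1209

P(V=B) = 0.020 + 0.026 + 0.169 = 0.215.
P(U=B | V=B) = 0.026/0.215 = 0.1209.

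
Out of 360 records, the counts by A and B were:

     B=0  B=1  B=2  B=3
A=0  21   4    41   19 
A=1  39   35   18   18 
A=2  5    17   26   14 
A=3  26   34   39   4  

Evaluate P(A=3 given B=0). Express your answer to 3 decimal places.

Total with B=0: 21 + 39 + 5 + 26 = 91.
P(A=3 | B=0) = 26/91 = 0.286.

0.286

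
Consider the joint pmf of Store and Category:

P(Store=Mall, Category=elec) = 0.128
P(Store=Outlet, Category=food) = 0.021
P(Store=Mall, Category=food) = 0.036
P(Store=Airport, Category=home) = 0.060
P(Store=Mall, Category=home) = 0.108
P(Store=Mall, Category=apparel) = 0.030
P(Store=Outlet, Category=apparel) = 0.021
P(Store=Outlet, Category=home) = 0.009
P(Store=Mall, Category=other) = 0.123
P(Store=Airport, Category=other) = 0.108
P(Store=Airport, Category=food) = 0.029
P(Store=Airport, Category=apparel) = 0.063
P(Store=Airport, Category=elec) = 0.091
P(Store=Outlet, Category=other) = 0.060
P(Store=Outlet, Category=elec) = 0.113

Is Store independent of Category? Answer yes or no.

P(Store=Outlet) = 0.224 and P(Category=elec) = 0.332, so their product is 0.07437, but P(Store=Outlet, Category=elec) = 0.113. Since these differ, Store and Category are not independent.

no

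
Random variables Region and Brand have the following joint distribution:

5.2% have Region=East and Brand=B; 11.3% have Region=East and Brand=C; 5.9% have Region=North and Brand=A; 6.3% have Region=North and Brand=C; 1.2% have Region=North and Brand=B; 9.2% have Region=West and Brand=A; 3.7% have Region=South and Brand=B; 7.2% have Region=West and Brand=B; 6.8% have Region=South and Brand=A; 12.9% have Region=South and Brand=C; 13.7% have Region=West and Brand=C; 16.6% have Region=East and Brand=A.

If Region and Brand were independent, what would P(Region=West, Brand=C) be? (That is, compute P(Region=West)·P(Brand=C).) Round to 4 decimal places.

0.1330

P(Region=West) = 0.092 + 0.072 + 0.137 = 0.301.
P(Brand=C) = 0.063 + 0.129 + 0.113 + 0.137 = 0.442.
Product: 0.301 × 0.442 = 0.1330.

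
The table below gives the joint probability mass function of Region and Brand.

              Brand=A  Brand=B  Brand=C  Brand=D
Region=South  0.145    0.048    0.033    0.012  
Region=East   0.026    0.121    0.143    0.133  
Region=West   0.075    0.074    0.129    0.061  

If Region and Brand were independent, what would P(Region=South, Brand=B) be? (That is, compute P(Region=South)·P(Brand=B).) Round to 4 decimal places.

P(Region=South) = 0.145 + 0.048 + 0.033 + 0.012 = 0.238.
P(Brand=B) = 0.048 + 0.121 + 0.074 = 0.243.
Product: 0.238 × 0.243 = 0.0578.

0.0578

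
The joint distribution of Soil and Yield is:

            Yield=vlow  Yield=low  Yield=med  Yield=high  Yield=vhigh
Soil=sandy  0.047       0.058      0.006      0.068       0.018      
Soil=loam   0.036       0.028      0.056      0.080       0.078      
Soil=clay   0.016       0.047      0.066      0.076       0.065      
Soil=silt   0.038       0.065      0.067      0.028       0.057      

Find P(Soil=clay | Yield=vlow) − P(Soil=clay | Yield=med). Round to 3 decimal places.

-0.222

P(Yield=vlow) = 0.047 + 0.036 + 0.016 + 0.038 = 0.137; P(Soil=clay | Yield=vlow) = 0.016/0.137 = 0.1168.
P(Yield=med) = 0.006 + 0.056 + 0.066 + 0.067 = 0.195; P(Soil=clay | Yield=med) = 0.066/0.195 = 0.3385.
Difference = -0.222.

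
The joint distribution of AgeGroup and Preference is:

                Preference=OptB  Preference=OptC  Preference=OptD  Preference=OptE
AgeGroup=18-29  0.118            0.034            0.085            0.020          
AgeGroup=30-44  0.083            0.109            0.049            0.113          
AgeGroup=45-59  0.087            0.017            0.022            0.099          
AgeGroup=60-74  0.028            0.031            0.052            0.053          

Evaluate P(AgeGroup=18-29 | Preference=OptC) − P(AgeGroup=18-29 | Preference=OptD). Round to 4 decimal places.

-0.2306

P(Preference=OptC) = 0.034 + 0.109 + 0.017 + 0.031 = 0.191; P(AgeGroup=18-29 | Preference=OptC) = 0.034/0.191 = 0.17801.
P(Preference=OptD) = 0.085 + 0.049 + 0.022 + 0.052 = 0.208; P(AgeGroup=18-29 | Preference=OptD) = 0.085/0.208 = 0.40865.
Difference = -0.2306.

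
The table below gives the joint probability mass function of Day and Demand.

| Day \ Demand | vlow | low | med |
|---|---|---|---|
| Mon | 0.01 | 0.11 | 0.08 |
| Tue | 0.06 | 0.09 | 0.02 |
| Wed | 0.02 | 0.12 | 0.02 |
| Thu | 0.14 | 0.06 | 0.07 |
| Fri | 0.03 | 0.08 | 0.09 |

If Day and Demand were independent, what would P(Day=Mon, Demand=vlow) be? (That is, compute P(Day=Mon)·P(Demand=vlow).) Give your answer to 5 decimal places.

0.05200

P(Day=Mon) = 0.01 + 0.11 + 0.08 = 0.20.
P(Demand=vlow) = 0.01 + 0.06 + 0.02 + 0.14 + 0.03 = 0.26.
Product: 0.20 × 0.26 = 0.05200.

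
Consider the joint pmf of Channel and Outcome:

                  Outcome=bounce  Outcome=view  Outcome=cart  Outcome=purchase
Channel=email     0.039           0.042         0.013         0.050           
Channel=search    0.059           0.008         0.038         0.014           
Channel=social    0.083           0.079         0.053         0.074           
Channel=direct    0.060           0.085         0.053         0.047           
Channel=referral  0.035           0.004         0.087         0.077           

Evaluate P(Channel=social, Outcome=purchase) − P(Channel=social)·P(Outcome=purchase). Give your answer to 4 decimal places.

-0.0017

P(Channel=social) = 0.083 + 0.079 + 0.053 + 0.074 = 0.289.
P(Outcome=purchase) = 0.050 + 0.014 + 0.074 + 0.047 + 0.077 = 0.262.
P(Channel=social, Outcome=purchase) − P(Channel=social)P(Outcome=purchase) = 0.074 − 0.289×0.262 = -0.0017.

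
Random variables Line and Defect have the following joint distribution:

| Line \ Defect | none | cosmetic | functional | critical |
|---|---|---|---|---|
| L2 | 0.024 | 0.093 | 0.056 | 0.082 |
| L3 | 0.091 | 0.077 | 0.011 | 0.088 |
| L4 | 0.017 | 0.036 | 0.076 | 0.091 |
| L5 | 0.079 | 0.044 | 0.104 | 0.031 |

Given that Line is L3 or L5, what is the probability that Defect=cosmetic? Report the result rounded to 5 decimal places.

0.23048

P(Line=L3) = 0.091 + 0.077 + 0.011 + 0.088 = 0.267.
P(Line=L5) = 0.079 + 0.044 + 0.104 + 0.031 = 0.258.
P(Line ∈ {L3, L5}) = 0.267 + 0.258 = 0.525; P(Defect=cosmetic, Line ∈ {L3, L5}) = 0.077 + 0.044 = 0.121.
P(Defect=cosmetic | Line ∈ {L3, L5}) = 0.121/0.525 = 0.23048.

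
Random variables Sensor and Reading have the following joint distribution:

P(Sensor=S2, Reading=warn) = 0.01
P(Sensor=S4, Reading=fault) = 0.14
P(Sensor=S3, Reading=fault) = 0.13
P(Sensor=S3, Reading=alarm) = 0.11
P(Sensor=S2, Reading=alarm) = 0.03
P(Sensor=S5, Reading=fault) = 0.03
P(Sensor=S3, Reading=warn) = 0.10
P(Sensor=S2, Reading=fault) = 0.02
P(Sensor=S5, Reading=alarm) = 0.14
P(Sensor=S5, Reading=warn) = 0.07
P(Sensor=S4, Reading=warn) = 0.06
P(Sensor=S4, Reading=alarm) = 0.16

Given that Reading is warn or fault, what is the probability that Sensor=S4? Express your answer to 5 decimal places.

P(Reading=warn) = 0.01 + 0.10 + 0.06 + 0.07 = 0.24.
P(Reading=fault) = 0.02 + 0.13 + 0.14 + 0.03 = 0.32.
P(Reading ∈ {warn, fault}) = 0.24 + 0.32 = 0.56; P(Sensor=S4, Reading ∈ {warn, fault}) = 0.06 + 0.14 = 0.20.
P(Sensor=S4 | Reading ∈ {warn, fault}) = 0.20/0.56 = 0.35714.

0.35714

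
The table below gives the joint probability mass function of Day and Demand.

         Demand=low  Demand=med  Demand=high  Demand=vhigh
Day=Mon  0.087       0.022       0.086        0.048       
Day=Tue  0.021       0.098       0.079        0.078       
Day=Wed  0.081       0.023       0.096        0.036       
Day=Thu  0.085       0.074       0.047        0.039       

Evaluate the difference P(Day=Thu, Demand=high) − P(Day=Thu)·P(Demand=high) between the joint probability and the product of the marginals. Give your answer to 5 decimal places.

P(Day=Thu) = 0.085 + 0.074 + 0.047 + 0.039 = 0.245.
P(Demand=high) = 0.086 + 0.079 + 0.096 + 0.047 = 0.308.
P(Day=Thu, Demand=high) − P(Day=Thu)P(Demand=high) = 0.047 − 0.245×0.308 = -0.02846.

-0.02846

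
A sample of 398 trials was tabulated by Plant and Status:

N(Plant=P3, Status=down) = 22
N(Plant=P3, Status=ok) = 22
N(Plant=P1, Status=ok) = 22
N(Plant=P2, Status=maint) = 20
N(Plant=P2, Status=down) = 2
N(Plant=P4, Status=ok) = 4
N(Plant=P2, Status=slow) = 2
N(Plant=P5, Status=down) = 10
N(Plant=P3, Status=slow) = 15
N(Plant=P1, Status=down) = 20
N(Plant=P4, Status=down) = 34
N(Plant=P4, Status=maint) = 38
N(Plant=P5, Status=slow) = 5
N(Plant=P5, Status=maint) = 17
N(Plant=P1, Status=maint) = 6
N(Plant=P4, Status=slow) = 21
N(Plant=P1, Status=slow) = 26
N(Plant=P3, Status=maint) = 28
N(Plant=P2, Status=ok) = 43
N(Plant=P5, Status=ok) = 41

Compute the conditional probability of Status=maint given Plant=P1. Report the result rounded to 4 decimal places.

0.0811

Total with Plant=P1: 22 + 26 + 20 + 6 = 74.
P(Status=maint | Plant=P1) = 6/74 = 0.0811.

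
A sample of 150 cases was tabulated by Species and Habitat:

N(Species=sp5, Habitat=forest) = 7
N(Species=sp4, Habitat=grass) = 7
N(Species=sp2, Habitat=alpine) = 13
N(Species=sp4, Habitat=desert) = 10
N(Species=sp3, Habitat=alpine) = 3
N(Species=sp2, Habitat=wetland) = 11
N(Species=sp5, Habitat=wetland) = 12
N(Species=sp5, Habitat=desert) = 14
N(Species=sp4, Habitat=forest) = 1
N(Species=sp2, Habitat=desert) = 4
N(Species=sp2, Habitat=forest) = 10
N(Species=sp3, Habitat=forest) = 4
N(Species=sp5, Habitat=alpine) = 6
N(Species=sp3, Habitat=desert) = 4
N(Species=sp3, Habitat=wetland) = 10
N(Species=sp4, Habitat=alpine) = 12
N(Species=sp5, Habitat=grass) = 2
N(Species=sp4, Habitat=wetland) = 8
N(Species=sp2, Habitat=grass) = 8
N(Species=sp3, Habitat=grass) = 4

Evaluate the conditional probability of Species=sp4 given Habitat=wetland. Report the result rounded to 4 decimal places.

0.1951

Total with Habitat=wetland: 11 + 10 + 8 + 12 = 41.
P(Species=sp4 | Habitat=wetland) = 8/41 = 0.1951.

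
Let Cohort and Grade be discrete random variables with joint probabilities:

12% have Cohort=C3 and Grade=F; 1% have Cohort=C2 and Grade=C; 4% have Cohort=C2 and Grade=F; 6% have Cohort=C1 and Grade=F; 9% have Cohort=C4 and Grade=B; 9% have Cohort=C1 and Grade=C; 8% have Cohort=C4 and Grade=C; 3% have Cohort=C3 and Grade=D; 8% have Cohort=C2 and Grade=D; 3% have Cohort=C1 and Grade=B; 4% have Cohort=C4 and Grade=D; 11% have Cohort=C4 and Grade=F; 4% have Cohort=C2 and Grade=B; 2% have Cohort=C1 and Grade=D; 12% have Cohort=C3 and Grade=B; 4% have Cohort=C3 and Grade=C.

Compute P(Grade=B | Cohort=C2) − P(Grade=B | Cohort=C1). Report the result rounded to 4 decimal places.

0.0853

P(Cohort=C2) = 0.04 + 0.01 + 0.08 + 0.04 = 0.17; P(Grade=B | Cohort=C2) = 0.04/0.17 = 0.23529.
P(Cohort=C1) = 0.03 + 0.09 + 0.02 + 0.06 = 0.20; P(Grade=B | Cohort=C1) = 0.03/0.20 = 0.15000.
Difference = 0.0853.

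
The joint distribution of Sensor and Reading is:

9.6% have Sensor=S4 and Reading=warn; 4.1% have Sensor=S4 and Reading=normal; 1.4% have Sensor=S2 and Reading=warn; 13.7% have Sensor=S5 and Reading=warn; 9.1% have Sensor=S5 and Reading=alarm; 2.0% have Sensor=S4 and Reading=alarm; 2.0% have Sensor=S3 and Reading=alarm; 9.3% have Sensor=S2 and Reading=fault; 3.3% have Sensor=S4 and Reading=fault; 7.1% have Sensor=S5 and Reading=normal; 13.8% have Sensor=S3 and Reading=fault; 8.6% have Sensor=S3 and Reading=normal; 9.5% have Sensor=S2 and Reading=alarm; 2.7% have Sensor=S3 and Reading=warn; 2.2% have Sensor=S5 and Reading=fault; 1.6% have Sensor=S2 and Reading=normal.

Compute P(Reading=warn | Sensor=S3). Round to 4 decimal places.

0.0996

P(Sensor=S3) = 0.086 + 0.027 + 0.020 + 0.138 = 0.271.
P(Reading=warn | Sensor=S3) = 0.027/0.271 = 0.0996.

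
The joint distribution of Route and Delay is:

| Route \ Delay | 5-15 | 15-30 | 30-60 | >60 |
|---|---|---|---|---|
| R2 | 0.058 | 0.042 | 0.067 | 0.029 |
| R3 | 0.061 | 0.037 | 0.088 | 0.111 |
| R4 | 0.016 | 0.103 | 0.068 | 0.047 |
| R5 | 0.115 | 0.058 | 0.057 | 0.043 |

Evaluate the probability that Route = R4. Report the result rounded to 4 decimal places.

P(Route=R4) = 0.016 + 0.103 + 0.068 + 0.047 = 0.234.

0.2340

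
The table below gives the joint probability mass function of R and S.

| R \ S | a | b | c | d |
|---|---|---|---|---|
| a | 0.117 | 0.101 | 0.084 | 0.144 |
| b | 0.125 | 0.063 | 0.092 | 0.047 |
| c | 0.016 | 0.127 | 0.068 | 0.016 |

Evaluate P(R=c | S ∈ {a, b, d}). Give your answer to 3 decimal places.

P(S=a) = 0.117 + 0.125 + 0.016 = 0.258.
P(S=b) = 0.101 + 0.063 + 0.127 = 0.291.
P(S=d) = 0.144 + 0.047 + 0.016 = 0.207.
P(S ∈ {a, b, d}) = 0.258 + 0.291 + 0.207 = 0.756; P(R=c, S ∈ {a, b, d}) = 0.016 + 0.127 + 0.016 = 0.159.
P(R=c | S ∈ {a, b, d}) = 0.159/0.756 = 0.210.

0.210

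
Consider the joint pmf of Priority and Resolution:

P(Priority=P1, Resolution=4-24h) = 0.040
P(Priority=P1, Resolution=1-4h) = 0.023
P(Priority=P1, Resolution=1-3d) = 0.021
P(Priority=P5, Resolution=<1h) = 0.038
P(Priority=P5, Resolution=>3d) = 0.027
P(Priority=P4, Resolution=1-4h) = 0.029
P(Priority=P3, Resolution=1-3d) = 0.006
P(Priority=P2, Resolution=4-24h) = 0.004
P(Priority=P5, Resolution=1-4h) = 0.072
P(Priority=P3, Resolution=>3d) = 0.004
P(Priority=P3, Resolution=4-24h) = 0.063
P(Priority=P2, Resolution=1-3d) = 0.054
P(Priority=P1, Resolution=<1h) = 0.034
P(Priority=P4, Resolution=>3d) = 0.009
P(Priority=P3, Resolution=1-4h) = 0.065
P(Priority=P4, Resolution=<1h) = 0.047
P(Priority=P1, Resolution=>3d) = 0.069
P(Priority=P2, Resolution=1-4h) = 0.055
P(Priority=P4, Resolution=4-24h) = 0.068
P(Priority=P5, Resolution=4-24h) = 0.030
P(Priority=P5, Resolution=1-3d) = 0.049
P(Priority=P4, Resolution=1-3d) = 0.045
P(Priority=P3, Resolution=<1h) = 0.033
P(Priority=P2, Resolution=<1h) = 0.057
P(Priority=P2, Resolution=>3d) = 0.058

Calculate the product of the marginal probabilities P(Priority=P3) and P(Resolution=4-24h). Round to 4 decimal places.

0.0351

P(Priority=P3) = 0.033 + 0.065 + 0.063 + 0.006 + 0.004 = 0.171.
P(Resolution=4-24h) = 0.040 + 0.004 + 0.063 + 0.068 + 0.030 = 0.205.
Product: 0.171 × 0.205 = 0.0351.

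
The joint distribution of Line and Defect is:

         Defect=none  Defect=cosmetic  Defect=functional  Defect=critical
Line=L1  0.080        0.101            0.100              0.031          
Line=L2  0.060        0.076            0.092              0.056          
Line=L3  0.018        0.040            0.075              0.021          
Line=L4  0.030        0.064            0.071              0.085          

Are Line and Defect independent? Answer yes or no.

P(Line=L4) = 0.250 and P(Defect=critical) = 0.193, so their product is 0.04825, but P(Line=L4, Defect=critical) = 0.085. Since these differ, Line and Defect are not independent.

no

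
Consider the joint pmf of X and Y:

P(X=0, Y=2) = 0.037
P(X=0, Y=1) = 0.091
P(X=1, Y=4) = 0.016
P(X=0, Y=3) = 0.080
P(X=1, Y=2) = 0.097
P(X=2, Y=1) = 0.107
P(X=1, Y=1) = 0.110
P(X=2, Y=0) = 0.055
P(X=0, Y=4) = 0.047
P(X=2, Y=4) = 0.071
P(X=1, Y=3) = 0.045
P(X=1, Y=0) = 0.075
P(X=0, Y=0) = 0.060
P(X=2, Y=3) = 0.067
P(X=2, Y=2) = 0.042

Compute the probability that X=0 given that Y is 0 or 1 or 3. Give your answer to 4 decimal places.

P(Y=0) = 0.060 + 0.075 + 0.055 = 0.190.
P(Y=1) = 0.091 + 0.110 + 0.107 = 0.308.
P(Y=3) = 0.080 + 0.045 + 0.067 = 0.192.
P(Y ∈ {0, 1, 3}) = 0.190 + 0.308 + 0.192 = 0.690; P(X=0, Y ∈ {0, 1, 3}) = 0.060 + 0.091 + 0.080 = 0.231.
P(X=0 | Y ∈ {0, 1, 3}) = 0.231/0.690 = 0.3348.

0.3348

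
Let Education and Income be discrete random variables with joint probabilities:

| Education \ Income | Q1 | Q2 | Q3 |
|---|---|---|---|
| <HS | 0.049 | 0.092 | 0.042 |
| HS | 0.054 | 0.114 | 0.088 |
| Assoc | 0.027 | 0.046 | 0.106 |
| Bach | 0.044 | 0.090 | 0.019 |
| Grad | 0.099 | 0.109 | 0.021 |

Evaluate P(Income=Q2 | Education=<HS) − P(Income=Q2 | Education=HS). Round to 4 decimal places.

P(Education=<HS) = 0.049 + 0.092 + 0.042 = 0.183; P(Income=Q2 | Education=<HS) = 0.092/0.183 = 0.50273.
P(Education=HS) = 0.054 + 0.114 + 0.088 = 0.256; P(Income=Q2 | Education=HS) = 0.114/0.256 = 0.44531.
Difference = 0.0574.

0.0574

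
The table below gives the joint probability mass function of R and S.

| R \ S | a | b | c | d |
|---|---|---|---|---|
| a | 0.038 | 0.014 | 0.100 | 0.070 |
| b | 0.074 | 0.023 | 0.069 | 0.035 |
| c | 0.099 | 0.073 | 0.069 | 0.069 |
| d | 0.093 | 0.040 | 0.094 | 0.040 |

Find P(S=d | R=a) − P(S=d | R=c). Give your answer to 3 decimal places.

0.093

P(R=a) = 0.038 + 0.014 + 0.100 + 0.070 = 0.222; P(S=d | R=a) = 0.070/0.222 = 0.3153.
P(R=c) = 0.099 + 0.073 + 0.069 + 0.069 = 0.310; P(S=d | R=c) = 0.069/0.310 = 0.2226.
Difference = 0.093.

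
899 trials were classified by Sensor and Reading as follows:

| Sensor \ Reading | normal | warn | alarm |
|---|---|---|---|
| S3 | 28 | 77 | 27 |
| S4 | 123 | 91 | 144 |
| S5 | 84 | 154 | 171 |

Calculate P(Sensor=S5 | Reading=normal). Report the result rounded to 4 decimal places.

0.3574

Total with Reading=normal: 28 + 123 + 84 = 235.
P(Sensor=S5 | Reading=normal) = 84/235 = 0.3574.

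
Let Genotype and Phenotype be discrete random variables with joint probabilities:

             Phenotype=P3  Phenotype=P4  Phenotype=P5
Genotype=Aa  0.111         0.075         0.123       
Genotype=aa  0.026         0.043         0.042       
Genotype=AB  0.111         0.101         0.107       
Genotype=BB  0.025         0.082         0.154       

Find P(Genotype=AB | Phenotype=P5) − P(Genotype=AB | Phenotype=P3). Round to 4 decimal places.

P(Phenotype=P5) = 0.123 + 0.042 + 0.107 + 0.154 = 0.426; P(Genotype=AB | Phenotype=P5) = 0.107/0.426 = 0.25117.
P(Phenotype=P3) = 0.111 + 0.026 + 0.111 + 0.025 = 0.273; P(Genotype=AB | Phenotype=P3) = 0.111/0.273 = 0.40659.
Difference = -0.1554.

-0.1554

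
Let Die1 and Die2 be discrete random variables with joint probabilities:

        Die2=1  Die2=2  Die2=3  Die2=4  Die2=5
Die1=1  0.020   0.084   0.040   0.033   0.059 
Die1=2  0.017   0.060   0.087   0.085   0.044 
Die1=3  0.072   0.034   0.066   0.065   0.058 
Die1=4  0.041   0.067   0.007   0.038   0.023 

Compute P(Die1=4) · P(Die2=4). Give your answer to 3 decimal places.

0.039

P(Die1=4) = 0.041 + 0.067 + 0.007 + 0.038 + 0.023 = 0.176.
P(Die2=4) = 0.033 + 0.085 + 0.065 + 0.038 = 0.221.
Product: 0.176 × 0.221 = 0.039.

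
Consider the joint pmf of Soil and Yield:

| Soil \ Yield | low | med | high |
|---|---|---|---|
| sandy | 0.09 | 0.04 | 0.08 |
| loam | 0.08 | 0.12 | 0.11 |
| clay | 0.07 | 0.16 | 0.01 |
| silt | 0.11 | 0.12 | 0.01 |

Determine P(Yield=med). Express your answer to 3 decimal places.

0.440

P(Yield=med) = 0.04 + 0.12 + 0.16 + 0.12 = 0.44.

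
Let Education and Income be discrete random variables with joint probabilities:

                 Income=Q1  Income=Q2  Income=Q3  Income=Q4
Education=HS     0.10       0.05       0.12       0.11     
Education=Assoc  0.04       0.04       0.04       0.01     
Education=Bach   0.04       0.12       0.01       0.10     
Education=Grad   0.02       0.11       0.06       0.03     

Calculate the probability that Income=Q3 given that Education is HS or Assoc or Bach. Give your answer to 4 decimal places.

P(Education=HS) = 0.10 + 0.05 + 0.12 + 0.11 = 0.38.
P(Education=Assoc) = 0.04 + 0.04 + 0.04 + 0.01 = 0.13.
P(Education=Bach) = 0.04 + 0.12 + 0.01 + 0.10 = 0.27.
P(Education ∈ {HS, Assoc, Bach}) = 0.38 + 0.13 + 0.27 = 0.78; P(Income=Q3, Education ∈ {HS, Assoc, Bach}) = 0.12 + 0.04 + 0.01 = 0.17.
P(Income=Q3 | Education ∈ {HS, Assoc, Bach}) = 0.17/0.78 = 0.2179.

0.2179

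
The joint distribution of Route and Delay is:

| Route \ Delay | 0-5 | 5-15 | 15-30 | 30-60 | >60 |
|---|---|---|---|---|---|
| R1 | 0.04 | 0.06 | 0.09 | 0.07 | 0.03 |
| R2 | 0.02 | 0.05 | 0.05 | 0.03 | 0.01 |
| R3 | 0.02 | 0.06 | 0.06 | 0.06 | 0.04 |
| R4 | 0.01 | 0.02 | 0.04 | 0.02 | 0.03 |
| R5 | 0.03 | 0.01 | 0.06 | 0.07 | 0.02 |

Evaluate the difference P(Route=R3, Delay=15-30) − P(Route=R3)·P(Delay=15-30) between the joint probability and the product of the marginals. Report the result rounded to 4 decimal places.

-0.0120

P(Route=R3) = 0.02 + 0.06 + 0.06 + 0.06 + 0.04 = 0.24.
P(Delay=15-30) = 0.09 + 0.05 + 0.06 + 0.04 + 0.06 = 0.30.
P(Route=R3, Delay=15-30) − P(Route=R3)P(Delay=15-30) = 0.06 − 0.24×0.30 = -0.0120.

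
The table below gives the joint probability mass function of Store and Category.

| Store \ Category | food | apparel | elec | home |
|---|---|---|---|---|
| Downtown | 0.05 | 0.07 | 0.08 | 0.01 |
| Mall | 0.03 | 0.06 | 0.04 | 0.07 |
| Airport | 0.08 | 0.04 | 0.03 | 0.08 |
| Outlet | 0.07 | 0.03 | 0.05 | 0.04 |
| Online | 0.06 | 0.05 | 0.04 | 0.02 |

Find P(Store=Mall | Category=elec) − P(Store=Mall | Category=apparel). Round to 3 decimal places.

P(Category=elec) = 0.08 + 0.04 + 0.03 + 0.05 + 0.04 = 0.24; P(Store=Mall | Category=elec) = 0.04/0.24 = 0.1667.
P(Category=apparel) = 0.07 + 0.06 + 0.04 + 0.03 + 0.05 = 0.25; P(Store=Mall | Category=apparel) = 0.06/0.25 = 0.2400.
Difference = -0.073.

-0.073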